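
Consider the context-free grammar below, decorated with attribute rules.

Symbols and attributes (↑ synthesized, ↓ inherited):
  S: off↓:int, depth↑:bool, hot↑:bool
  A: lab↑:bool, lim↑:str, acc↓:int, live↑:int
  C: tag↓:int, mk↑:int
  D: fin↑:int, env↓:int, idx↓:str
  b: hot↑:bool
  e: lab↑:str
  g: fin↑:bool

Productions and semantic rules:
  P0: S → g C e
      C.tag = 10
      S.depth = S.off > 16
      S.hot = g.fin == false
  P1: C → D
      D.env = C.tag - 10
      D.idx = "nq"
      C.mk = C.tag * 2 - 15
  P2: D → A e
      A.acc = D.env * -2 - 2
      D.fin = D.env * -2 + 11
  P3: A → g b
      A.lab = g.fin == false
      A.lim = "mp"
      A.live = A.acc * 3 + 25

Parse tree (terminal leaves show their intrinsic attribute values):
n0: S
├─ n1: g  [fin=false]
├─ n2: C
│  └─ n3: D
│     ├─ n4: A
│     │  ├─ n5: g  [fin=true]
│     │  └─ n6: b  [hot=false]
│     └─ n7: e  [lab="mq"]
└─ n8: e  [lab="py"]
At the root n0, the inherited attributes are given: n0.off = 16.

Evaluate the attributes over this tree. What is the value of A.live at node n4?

19

1. n0.off = 16  [given at root]
2. n1.fin = false  [terminal]
3. n2.tag = 10  [10]
4. n3.env = 0  [C.tag - 10]
5. n3.idx = "nq"  ["nq"]
6. n4.acc = -2  [D.env * -2 - 2]
7. n5.fin = true  [terminal]
8. n6.hot = false  [terminal]
9. n4.lab = false  [g.fin == false]
10. n4.lim = "mp"  ["mp"]
11. n4.live = 19  [A.acc * 3 + 25]
12. n7.lab = "mq"  [terminal]
13. n3.fin = 11  [D.env * -2 + 11]
14. n2.mk = 5  [C.tag * 2 - 15]
15. n8.lab = "py"  [terminal]
16. n0.depth = false  [S.off > 16]
17. n0.hot = true  [g.fin == false]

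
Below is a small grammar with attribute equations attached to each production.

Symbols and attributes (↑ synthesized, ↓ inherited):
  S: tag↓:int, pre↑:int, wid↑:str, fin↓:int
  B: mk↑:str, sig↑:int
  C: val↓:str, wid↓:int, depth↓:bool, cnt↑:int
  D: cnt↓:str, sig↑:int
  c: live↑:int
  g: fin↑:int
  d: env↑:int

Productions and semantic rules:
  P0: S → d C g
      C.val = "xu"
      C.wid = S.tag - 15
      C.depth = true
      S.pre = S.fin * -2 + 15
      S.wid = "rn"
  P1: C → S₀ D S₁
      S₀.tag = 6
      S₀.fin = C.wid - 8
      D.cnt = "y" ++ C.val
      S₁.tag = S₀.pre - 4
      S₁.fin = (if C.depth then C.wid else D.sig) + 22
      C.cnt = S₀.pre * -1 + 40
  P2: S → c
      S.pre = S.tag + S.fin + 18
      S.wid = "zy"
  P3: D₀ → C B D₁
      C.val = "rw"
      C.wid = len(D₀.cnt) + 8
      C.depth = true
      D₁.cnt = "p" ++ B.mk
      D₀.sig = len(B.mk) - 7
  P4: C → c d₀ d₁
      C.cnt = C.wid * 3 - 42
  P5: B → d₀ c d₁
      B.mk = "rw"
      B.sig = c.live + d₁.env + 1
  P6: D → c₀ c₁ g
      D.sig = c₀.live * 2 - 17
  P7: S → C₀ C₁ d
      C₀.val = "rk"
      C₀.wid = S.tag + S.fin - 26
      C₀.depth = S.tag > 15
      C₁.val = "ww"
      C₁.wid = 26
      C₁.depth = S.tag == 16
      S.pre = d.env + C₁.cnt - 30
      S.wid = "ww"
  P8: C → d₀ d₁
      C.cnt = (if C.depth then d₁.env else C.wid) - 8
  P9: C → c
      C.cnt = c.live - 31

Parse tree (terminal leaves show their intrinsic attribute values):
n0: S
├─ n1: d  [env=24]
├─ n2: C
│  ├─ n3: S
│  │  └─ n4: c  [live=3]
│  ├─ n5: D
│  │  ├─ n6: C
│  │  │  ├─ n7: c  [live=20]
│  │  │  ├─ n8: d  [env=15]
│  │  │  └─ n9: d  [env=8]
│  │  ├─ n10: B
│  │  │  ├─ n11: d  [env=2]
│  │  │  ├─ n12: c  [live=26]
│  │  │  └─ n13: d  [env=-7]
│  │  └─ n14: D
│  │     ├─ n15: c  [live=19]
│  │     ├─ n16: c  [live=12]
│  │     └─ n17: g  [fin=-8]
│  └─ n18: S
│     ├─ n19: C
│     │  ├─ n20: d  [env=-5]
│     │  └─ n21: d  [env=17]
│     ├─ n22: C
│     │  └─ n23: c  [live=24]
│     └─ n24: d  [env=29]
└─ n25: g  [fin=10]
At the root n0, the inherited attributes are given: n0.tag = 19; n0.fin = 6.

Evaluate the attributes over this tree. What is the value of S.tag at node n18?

16

1. n0.tag = 19  [given at root]
2. n0.fin = 6  [given at root]
3. n1.env = 24  [terminal]
4. n2.val = "xu"  ["xu"]
5. n2.wid = 4  [S.tag - 15]
6. n2.depth = true  [true]
7. n3.tag = 6  [6]
8. n3.fin = -4  [C.wid - 8]
9. n4.live = 3  [terminal]
10. n3.pre = 20  [S.tag + S.fin + 18]
11. n3.wid = "zy"  ["zy"]
12. n5.cnt = "yxu"  ["y" ++ C.val]
13. n6.val = "rw"  ["rw"]
14. n6.wid = 11  [len(D₀.cnt) + 8]
15. n6.depth = true  [true]
16. n7.live = 20  [terminal]
17. n8.env = 15  [terminal]
18. n9.env = 8  [terminal]
19. n6.cnt = -9  [C.wid * 3 - 42]
20. n11.env = 2  [terminal]
21. n12.live = 26  [terminal]
22. n13.env = -7  [terminal]
23. n10.mk = "rw"  ["rw"]
24. n10.sig = 20  [c.live + d₁.env + 1]
25. n14.cnt = "prw"  ["p" ++ B.mk]
26. n15.live = 19  [terminal]
27. n16.live = 12  [terminal]
28. n17.fin = -8  [terminal]
29. n14.sig = 21  [c₀.live * 2 - 17]
30. n5.sig = -5  [len(B.mk) - 7]
31. n18.tag = 16  [S₀.pre - 4]
32. n18.fin = 26  [(if C.depth then C.wid else D.sig) + 22]
33. n19.val = "rk"  ["rk"]
34. n19.wid = 16  [S.tag + S.fin - 26]
35. n19.depth = true  [S.tag > 15]
36. n20.env = -5  [terminal]
37. n21.env = 17  [terminal]
38. n19.cnt = 9  [(if C.depth then d₁.env else C.wid) - 8]
39. n22.val = "ww"  ["ww"]
40. n22.wid = 26  [26]
41. n22.depth = true  [S.tag == 16]
42. n23.live = 24  [terminal]
43. n22.cnt = -7  [c.live - 31]
44. n24.env = 29  [terminal]
45. n18.pre = -8  [d.env + C₁.cnt - 30]
46. n18.wid = "ww"  ["ww"]
47. n2.cnt = 20  [S₀.pre * -1 + 40]
48. n25.fin = 10  [terminal]
49. n0.pre = 3  [S.fin * -2 + 15]
50. n0.wid = "rn"  ["rn"]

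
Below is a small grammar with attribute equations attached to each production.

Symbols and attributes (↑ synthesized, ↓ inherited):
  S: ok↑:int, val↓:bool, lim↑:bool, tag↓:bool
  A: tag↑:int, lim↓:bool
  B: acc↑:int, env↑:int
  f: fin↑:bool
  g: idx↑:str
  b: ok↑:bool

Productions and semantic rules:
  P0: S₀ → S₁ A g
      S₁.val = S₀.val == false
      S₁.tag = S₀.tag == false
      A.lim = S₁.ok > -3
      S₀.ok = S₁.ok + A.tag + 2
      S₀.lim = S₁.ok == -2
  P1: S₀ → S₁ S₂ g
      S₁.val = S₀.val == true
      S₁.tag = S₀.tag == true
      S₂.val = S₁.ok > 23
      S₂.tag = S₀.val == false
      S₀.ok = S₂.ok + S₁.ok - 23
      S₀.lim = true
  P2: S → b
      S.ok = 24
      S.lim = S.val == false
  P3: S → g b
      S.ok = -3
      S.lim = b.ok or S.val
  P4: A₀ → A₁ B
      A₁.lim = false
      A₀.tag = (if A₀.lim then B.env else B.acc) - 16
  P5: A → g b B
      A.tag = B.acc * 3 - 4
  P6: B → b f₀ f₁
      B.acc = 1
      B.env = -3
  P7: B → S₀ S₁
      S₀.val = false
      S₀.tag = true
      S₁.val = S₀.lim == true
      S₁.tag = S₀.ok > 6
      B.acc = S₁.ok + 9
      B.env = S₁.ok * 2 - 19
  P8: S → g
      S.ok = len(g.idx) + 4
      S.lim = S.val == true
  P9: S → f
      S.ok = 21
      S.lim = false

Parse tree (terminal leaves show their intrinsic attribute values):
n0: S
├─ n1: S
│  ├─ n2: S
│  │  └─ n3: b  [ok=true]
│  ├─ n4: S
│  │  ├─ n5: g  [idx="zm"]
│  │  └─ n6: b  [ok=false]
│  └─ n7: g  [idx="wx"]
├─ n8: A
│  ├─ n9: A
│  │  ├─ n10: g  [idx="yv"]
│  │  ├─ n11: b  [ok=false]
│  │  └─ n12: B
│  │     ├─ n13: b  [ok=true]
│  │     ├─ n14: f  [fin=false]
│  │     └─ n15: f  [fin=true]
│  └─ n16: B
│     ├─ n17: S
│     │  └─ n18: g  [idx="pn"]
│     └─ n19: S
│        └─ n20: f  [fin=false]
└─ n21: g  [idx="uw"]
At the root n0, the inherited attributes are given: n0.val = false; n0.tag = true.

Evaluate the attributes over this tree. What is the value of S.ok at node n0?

1. n0.val = false  [given at root]
2. n0.tag = true  [given at root]
3. n1.val = true  [S₀.val == false]
4. n1.tag = false  [S₀.tag == false]
5. n2.val = true  [S₀.val == true]
6. n2.tag = false  [S₀.tag == true]
7. n3.ok = true  [terminal]
8. n2.ok = 24  [24]
9. n2.lim = false  [S.val == false]
10. n4.val = true  [S₁.ok > 23]
11. n4.tag = false  [S₀.val == false]
12. n5.idx = "zm"  [terminal]
13. n6.ok = false  [terminal]
14. n4.ok = -3  [-3]
15. n4.lim = true  [b.ok or S.val]
16. n7.idx = "wx"  [terminal]
17. n1.ok = -2  [S₂.ok + S₁.ok - 23]
18. n1.lim = true  [true]
19. n8.lim = true  [S₁.ok > -3]
20. n9.lim = false  [false]
21. n10.idx = "yv"  [terminal]
22. n11.ok = false  [terminal]
23. n13.ok = true  [terminal]
24. n14.fin = false  [terminal]
25. n15.fin = true  [terminal]
26. n12.acc = 1  [1]
27. n12.env = -3  [-3]
28. n9.tag = -1  [B.acc * 3 - 4]
29. n17.val = false  [false]
30. n17.tag = true  [true]
31. n18.idx = "pn"  [terminal]
32. n17.ok = 6  [len(g.idx) + 4]
33. n17.lim = false  [S.val == true]
34. n19.val = false  [S₀.lim == true]
35. n19.tag = false  [S₀.ok > 6]
36. n20.fin = false  [terminal]
37. n19.ok = 21  [21]
38. n19.lim = false  [false]
39. n16.acc = 30  [S₁.ok + 9]
40. n16.env = 23  [S₁.ok * 2 - 19]
41. n8.tag = 7  [(if A₀.lim then B.env else B.acc) - 16]
42. n21.idx = "uw"  [terminal]
43. n0.ok = 7  [S₁.ok + A.tag + 2]
44. n0.lim = true  [S₁.ok == -2]

7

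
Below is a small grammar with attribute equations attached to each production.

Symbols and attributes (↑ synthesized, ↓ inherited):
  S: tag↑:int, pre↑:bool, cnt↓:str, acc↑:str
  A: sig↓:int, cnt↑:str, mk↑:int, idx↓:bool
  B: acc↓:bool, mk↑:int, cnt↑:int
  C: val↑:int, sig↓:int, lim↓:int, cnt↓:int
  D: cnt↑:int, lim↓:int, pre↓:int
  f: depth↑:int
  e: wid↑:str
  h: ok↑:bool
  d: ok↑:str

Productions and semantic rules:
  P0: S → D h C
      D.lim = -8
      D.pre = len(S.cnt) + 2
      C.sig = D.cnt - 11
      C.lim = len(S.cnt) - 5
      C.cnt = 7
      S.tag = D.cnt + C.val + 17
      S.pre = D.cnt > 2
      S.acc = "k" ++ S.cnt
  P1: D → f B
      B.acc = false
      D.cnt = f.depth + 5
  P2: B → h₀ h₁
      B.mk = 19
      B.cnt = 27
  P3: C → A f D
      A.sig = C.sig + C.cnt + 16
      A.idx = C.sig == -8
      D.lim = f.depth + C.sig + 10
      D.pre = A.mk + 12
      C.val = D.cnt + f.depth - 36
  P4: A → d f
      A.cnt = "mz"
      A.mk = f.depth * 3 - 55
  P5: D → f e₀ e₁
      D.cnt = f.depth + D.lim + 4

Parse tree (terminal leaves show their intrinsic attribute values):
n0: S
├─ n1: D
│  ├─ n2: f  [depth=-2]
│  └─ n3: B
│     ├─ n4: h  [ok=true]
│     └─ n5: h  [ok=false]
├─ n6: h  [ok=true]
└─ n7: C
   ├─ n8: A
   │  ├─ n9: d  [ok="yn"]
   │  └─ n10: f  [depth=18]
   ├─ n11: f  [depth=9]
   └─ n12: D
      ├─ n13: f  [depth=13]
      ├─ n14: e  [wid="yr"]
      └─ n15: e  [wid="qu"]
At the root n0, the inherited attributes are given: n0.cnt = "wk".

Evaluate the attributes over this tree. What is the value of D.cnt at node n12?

28

1. n0.cnt = "wk"  [given at root]
2. n1.lim = -8  [-8]
3. n1.pre = 4  [len(S.cnt) + 2]
4. n2.depth = -2  [terminal]
5. n3.acc = false  [false]
6. n4.ok = true  [terminal]
7. n5.ok = false  [terminal]
8. n3.mk = 19  [19]
9. n3.cnt = 27  [27]
10. n1.cnt = 3  [f.depth + 5]
11. n6.ok = true  [terminal]
12. n7.sig = -8  [D.cnt - 11]
13. n7.lim = -3  [len(S.cnt) - 5]
14. n7.cnt = 7  [7]
15. n8.sig = 15  [C.sig + C.cnt + 16]
16. n8.idx = true  [C.sig == -8]
17. n9.ok = "yn"  [terminal]
18. n10.depth = 18  [terminal]
19. n8.cnt = "mz"  ["mz"]
20. n8.mk = -1  [f.depth * 3 - 55]
21. n11.depth = 9  [terminal]
22. n12.lim = 11  [f.depth + C.sig + 10]
23. n12.pre = 11  [A.mk + 12]
24. n13.depth = 13  [terminal]
25. n14.wid = "yr"  [terminal]
26. n15.wid = "qu"  [terminal]
27. n12.cnt = 28  [f.depth + D.lim + 4]
28. n7.val = 1  [D.cnt + f.depth - 36]
29. n0.tag = 21  [D.cnt + C.val + 17]
30. n0.pre = true  [D.cnt > 2]
31. n0.acc = "kwk"  ["k" ++ S.cnt]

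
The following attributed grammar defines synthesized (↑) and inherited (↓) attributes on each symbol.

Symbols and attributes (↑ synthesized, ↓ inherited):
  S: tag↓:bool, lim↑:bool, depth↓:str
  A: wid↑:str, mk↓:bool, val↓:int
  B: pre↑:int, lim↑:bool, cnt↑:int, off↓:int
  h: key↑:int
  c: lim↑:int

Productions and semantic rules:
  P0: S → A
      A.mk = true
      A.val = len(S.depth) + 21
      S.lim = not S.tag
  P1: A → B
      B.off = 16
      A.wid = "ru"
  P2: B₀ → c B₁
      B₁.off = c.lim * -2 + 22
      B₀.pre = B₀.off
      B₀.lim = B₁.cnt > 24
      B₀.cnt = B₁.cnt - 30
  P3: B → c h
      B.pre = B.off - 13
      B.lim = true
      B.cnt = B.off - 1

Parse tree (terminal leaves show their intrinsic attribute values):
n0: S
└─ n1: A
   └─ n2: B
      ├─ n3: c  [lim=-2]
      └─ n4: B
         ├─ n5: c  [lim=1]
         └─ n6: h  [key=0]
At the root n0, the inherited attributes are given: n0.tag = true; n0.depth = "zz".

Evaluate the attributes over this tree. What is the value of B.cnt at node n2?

1. n0.tag = true  [given at root]
2. n0.depth = "zz"  [given at root]
3. n1.mk = true  [true]
4. n1.val = 23  [len(S.depth) + 21]
5. n2.off = 16  [16]
6. n3.lim = -2  [terminal]
7. n4.off = 26  [c.lim * -2 + 22]
8. n5.lim = 1  [terminal]
9. n6.key = 0  [terminal]
10. n4.pre = 13  [B.off - 13]
11. n4.lim = true  [true]
12. n4.cnt = 25  [B.off - 1]
13. n2.pre = 16  [B₀.off]
14. n2.lim = true  [B₁.cnt > 24]
15. n2.cnt = -5  [B₁.cnt - 30]
16. n1.wid = "ru"  ["ru"]
17. n0.lim = false  [not S.tag]

-5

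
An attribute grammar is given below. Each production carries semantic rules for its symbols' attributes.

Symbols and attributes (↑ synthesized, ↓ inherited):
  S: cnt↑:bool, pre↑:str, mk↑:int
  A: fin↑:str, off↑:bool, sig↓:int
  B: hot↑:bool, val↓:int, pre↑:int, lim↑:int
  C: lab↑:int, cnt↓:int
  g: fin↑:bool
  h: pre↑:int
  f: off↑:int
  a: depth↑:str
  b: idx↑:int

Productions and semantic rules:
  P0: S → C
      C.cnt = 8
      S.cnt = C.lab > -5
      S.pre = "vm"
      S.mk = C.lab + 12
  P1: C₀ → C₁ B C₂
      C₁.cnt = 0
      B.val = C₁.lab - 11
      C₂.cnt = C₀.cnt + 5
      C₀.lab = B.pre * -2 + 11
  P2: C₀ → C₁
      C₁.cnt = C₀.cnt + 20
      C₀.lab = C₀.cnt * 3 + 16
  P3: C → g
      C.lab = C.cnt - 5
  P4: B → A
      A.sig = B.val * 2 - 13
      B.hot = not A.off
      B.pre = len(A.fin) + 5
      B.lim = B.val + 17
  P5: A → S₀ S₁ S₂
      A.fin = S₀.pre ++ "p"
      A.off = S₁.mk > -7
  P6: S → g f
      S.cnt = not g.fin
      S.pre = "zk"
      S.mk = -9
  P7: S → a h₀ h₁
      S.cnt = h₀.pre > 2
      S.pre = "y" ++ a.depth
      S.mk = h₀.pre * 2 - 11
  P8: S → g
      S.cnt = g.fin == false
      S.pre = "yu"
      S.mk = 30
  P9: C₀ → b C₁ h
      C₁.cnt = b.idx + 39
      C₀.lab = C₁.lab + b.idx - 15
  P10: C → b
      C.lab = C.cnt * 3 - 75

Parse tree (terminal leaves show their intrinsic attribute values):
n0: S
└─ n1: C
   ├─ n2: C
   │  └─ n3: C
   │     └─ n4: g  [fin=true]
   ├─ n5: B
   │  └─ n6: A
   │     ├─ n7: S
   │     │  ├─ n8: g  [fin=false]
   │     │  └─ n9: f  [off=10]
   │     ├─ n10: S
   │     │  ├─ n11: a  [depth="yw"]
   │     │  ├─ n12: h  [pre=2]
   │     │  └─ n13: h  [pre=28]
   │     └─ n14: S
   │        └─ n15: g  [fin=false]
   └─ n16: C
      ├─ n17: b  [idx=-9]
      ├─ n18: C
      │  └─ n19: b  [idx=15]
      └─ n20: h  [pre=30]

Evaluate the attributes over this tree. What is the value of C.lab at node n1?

-5

1. n1.cnt = 8  [8]
2. n2.cnt = 0  [0]
3. n3.cnt = 20  [C₀.cnt + 20]
4. n4.fin = true  [terminal]
5. n3.lab = 15  [C.cnt - 5]
6. n2.lab = 16  [C₀.cnt * 3 + 16]
7. n5.val = 5  [C₁.lab - 11]
8. n6.sig = -3  [B.val * 2 - 13]
9. n8.fin = false  [terminal]
10. n9.off = 10  [terminal]
11. n7.cnt = true  [not g.fin]
12. n7.pre = "zk"  ["zk"]
13. n7.mk = -9  [-9]
14. n11.depth = "yw"  [terminal]
15. n12.pre = 2  [terminal]
16. n13.pre = 28  [terminal]
17. n10.cnt = false  [h₀.pre > 2]
18. n10.pre = "yyw"  ["y" ++ a.depth]
19. n10.mk = -7  [h₀.pre * 2 - 11]
20. n15.fin = false  [terminal]
21. n14.cnt = true  [g.fin == false]
22. n14.pre = "yu"  ["yu"]
23. n14.mk = 30  [30]
24. n6.fin = "zkp"  [S₀.pre ++ "p"]
25. n6.off = false  [S₁.mk > -7]
26. n5.hot = true  [not A.off]
27. n5.pre = 8  [len(A.fin) + 5]
28. n5.lim = 22  [B.val + 17]
29. n16.cnt = 13  [C₀.cnt + 5]
30. n17.idx = -9  [terminal]
31. n18.cnt = 30  [b.idx + 39]
32. n19.idx = 15  [terminal]
33. n18.lab = 15  [C.cnt * 3 - 75]
34. n20.pre = 30  [terminal]
35. n16.lab = -9  [C₁.lab + b.idx - 15]
36. n1.lab = -5  [B.pre * -2 + 11]
37. n0.cnt = false  [C.lab > -5]
38. n0.pre = "vm"  ["vm"]
39. n0.mk = 7  [C.lab + 12]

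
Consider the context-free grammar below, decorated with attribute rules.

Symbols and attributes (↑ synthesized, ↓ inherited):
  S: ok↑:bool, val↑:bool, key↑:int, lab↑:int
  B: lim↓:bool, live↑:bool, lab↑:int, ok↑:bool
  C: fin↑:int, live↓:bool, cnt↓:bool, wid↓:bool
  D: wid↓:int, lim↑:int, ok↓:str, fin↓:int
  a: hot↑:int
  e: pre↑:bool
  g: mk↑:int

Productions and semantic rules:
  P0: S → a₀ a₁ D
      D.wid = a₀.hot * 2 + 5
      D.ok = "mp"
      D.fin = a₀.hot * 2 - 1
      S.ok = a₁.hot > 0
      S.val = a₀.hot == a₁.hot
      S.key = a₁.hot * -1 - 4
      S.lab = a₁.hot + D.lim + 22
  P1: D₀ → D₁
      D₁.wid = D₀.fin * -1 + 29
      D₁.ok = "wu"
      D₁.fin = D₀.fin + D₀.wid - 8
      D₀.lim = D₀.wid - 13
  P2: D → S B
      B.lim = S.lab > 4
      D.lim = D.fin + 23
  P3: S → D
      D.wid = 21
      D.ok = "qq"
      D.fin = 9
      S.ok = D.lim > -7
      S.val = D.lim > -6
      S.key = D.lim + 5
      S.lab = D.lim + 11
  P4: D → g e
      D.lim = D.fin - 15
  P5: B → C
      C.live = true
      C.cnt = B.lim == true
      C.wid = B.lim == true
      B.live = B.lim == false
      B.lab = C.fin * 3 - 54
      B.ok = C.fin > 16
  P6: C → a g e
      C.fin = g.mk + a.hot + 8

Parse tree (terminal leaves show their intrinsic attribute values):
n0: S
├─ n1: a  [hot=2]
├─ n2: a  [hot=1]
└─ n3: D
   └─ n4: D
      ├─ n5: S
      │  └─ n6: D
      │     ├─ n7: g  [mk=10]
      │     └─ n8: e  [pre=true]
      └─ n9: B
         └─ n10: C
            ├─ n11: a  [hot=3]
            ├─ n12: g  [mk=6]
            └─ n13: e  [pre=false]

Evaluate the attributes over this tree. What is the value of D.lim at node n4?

27

1. n1.hot = 2  [terminal]
2. n2.hot = 1  [terminal]
3. n3.wid = 9  [a₀.hot * 2 + 5]
4. n3.ok = "mp"  ["mp"]
5. n3.fin = 3  [a₀.hot * 2 - 1]
6. n4.wid = 26  [D₀.fin * -1 + 29]
7. n4.ok = "wu"  ["wu"]
8. n4.fin = 4  [D₀.fin + D₀.wid - 8]
9. n6.wid = 21  [21]
10. n6.ok = "qq"  ["qq"]
11. n6.fin = 9  [9]
12. n7.mk = 10  [terminal]
13. n8.pre = true  [terminal]
14. n6.lim = -6  [D.fin - 15]
15. n5.ok = true  [D.lim > -7]
16. n5.val = false  [D.lim > -6]
17. n5.key = -1  [D.lim + 5]
18. n5.lab = 5  [D.lim + 11]
19. n9.lim = true  [S.lab > 4]
20. n10.live = true  [true]
21. n10.cnt = true  [B.lim == true]
22. n10.wid = true  [B.lim == true]
23. n11.hot = 3  [terminal]
24. n12.mk = 6  [terminal]
25. n13.pre = false  [terminal]
26. n10.fin = 17  [g.mk + a.hot + 8]
27. n9.live = false  [B.lim == false]
28. n9.lab = -3  [C.fin * 3 - 54]
29. n9.ok = true  [C.fin > 16]
30. n4.lim = 27  [D.fin + 23]
31. n3.lim = -4  [D₀.wid - 13]
32. n0.ok = true  [a₁.hot > 0]
33. n0.val = false  [a₀.hot == a₁.hot]
34. n0.key = -5  [a₁.hot * -1 - 4]
35. n0.lab = 19  [a₁.hot + D.lim + 22]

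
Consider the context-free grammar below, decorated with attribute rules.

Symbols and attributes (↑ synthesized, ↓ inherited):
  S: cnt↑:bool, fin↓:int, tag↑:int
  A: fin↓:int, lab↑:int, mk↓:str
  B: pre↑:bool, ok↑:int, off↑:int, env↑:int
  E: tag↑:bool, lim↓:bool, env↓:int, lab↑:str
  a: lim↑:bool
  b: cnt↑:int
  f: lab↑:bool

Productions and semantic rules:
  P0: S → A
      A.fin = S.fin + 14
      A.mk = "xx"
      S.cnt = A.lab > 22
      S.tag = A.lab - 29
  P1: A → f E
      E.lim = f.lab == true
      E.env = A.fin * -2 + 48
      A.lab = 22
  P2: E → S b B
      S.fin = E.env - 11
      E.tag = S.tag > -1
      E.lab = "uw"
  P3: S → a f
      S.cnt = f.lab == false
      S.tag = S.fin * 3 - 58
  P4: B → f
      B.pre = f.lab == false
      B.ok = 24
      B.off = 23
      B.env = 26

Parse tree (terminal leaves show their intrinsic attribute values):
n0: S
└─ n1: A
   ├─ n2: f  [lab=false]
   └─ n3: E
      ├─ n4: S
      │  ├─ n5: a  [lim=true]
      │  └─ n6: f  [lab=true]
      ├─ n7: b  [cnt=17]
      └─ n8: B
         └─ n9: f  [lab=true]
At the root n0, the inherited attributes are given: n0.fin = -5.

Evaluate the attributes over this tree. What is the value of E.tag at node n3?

false

1. n0.fin = -5  [given at root]
2. n1.fin = 9  [S.fin + 14]
3. n1.mk = "xx"  ["xx"]
4. n2.lab = false  [terminal]
5. n3.lim = false  [f.lab == true]
6. n3.env = 30  [A.fin * -2 + 48]
7. n4.fin = 19  [E.env - 11]
8. n5.lim = true  [terminal]
9. n6.lab = true  [terminal]
10. n4.cnt = false  [f.lab == false]
11. n4.tag = -1  [S.fin * 3 - 58]
12. n7.cnt = 17  [terminal]
13. n9.lab = true  [terminal]
14. n8.pre = false  [f.lab == false]
15. n8.ok = 24  [24]
16. n8.off = 23  [23]
17. n8.env = 26  [26]
18. n3.tag = false  [S.tag > -1]
19. n3.lab = "uw"  ["uw"]
20. n1.lab = 22  [22]
21. n0.cnt = false  [A.lab > 22]
22. n0.tag = -7  [A.lab - 29]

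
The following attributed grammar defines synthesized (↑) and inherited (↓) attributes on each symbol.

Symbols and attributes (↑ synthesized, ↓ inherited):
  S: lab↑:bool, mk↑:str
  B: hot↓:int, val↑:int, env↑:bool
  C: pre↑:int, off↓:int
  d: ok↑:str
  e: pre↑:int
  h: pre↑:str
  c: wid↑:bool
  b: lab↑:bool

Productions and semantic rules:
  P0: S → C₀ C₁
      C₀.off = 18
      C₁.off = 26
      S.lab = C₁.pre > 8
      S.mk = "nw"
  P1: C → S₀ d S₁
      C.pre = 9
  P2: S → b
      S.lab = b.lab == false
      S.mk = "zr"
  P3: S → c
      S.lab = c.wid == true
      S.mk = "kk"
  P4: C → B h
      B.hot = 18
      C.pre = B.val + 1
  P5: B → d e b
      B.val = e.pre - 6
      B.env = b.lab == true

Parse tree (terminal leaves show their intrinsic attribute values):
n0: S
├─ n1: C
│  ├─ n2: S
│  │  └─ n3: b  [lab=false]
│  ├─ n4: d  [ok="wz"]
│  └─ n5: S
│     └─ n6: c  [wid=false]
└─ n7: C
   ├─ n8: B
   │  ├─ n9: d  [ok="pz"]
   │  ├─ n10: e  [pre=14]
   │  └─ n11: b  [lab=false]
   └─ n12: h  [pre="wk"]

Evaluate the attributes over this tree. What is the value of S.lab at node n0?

1. n1.off = 18  [18]
2. n3.lab = false  [terminal]
3. n2.lab = true  [b.lab == false]
4. n2.mk = "zr"  ["zr"]
5. n4.ok = "wz"  [terminal]
6. n6.wid = false  [terminal]
7. n5.lab = false  [c.wid == true]
8. n5.mk = "kk"  ["kk"]
9. n1.pre = 9  [9]
10. n7.off = 26  [26]
11. n8.hot = 18  [18]
12. n9.ok = "pz"  [terminal]
13. n10.pre = 14  [terminal]
14. n11.lab = false  [terminal]
15. n8.val = 8  [e.pre - 6]
16. n8.env = false  [b.lab == true]
17. n12.pre = "wk"  [terminal]
18. n7.pre = 9  [B.val + 1]
19. n0.lab = true  [C₁.pre > 8]
20. n0.mk = "nw"  ["nw"]

true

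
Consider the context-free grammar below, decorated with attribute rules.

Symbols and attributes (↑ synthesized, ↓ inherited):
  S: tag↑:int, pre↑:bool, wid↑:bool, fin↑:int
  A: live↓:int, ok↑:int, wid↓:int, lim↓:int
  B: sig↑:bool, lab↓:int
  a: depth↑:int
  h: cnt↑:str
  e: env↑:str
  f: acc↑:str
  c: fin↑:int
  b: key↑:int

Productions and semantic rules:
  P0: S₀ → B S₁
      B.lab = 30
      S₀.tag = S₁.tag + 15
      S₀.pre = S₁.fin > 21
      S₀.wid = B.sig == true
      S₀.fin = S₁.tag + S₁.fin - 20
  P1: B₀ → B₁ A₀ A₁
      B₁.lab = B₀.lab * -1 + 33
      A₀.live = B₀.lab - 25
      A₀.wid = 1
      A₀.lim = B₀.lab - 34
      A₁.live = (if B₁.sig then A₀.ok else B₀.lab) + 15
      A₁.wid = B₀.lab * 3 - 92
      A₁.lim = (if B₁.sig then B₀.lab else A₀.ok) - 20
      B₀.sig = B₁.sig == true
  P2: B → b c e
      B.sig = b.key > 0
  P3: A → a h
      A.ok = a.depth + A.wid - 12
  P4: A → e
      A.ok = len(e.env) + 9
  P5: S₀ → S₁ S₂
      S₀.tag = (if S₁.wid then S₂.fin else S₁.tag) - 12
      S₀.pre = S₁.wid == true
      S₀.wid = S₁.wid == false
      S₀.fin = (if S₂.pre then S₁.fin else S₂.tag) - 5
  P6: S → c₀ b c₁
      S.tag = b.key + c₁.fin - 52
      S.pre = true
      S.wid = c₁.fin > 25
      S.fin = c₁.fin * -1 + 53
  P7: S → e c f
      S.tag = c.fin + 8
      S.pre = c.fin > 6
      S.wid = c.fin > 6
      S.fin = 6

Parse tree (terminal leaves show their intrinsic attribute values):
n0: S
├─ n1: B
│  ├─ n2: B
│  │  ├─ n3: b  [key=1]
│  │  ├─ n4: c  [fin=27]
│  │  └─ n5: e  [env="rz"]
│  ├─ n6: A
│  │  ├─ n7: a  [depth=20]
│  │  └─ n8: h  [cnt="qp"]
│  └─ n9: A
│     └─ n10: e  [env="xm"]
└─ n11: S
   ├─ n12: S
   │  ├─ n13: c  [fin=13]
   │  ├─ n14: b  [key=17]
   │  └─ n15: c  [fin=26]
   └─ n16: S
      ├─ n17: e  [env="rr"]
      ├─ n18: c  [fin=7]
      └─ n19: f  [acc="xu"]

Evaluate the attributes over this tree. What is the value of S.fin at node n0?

1. n1.lab = 30  [30]
2. n2.lab = 3  [B₀.lab * -1 + 33]
3. n3.key = 1  [terminal]
4. n4.fin = 27  [terminal]
5. n5.env = "rz"  [terminal]
6. n2.sig = true  [b.key > 0]
7. n6.live = 5  [B₀.lab - 25]
8. n6.wid = 1  [1]
9. n6.lim = -4  [B₀.lab - 34]
10. n7.depth = 20  [terminal]
11. n8.cnt = "qp"  [terminal]
12. n6.ok = 9  [a.depth + A.wid - 12]
13. n9.live = 24  [(if B₁.sig then A₀.ok else B₀.lab) + 15]
14. n9.wid = -2  [B₀.lab * 3 - 92]
15. n9.lim = 10  [(if B₁.sig then B₀.lab else A₀.ok) - 20]
16. n10.env = "xm"  [terminal]
17. n9.ok = 11  [len(e.env) + 9]
18. n1.sig = true  [B₁.sig == true]
19. n13.fin = 13  [terminal]
20. n14.key = 17  [terminal]
21. n15.fin = 26  [terminal]
22. n12.tag = -9  [b.key + c₁.fin - 52]
23. n12.pre = true  [true]
24. n12.wid = true  [c₁.fin > 25]
25. n12.fin = 27  [c₁.fin * -1 + 53]
26. n17.env = "rr"  [terminal]
27. n18.fin = 7  [terminal]
28. n19.acc = "xu"  [terminal]
29. n16.tag = 15  [c.fin + 8]
30. n16.pre = true  [c.fin > 6]
31. n16.wid = true  [c.fin > 6]
32. n16.fin = 6  [6]
33. n11.tag = -6  [(if S₁.wid then S₂.fin else S₁.tag) - 12]
34. n11.pre = true  [S₁.wid == true]
35. n11.wid = false  [S₁.wid == false]
36. n11.fin = 22  [(if S₂.pre then S₁.fin else S₂.tag) - 5]
37. n0.tag = 9  [S₁.tag + 15]
38. n0.pre = true  [S₁.fin > 21]
39. n0.wid = true  [B.sig == true]
40. n0.fin = -4  [S₁.tag + S₁.fin - 20]

-4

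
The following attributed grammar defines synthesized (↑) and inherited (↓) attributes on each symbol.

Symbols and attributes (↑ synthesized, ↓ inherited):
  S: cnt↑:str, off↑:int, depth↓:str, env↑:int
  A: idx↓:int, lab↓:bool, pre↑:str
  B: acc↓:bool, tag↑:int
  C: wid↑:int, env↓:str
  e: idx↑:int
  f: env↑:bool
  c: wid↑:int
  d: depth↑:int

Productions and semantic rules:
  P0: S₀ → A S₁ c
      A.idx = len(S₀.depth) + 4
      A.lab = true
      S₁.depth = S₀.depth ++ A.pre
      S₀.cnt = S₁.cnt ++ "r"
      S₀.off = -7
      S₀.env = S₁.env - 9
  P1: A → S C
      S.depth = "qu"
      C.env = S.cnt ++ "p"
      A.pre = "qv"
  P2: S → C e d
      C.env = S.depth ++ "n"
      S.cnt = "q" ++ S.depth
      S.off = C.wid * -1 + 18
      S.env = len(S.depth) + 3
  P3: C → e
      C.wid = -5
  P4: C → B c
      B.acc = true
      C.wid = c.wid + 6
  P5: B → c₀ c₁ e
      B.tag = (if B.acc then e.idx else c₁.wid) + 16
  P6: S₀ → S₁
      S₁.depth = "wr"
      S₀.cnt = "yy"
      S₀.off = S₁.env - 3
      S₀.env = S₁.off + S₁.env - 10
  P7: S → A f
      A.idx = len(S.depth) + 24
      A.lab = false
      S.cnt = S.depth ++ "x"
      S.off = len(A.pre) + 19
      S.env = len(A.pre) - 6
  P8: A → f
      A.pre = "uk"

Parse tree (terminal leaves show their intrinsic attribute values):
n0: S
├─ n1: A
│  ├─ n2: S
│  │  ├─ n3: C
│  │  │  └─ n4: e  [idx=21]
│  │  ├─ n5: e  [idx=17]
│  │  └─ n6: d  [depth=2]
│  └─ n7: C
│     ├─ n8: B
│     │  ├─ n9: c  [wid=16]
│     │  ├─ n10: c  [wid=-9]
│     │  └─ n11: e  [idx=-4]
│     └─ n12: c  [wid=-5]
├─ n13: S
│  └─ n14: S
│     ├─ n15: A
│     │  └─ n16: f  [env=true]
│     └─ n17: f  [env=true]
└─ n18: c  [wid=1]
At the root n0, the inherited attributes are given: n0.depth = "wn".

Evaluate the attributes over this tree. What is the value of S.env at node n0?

1. n0.depth = "wn"  [given at root]
2. n1.idx = 6  [len(S₀.depth) + 4]
3. n1.lab = true  [true]
4. n2.depth = "qu"  ["qu"]
5. n3.env = "qun"  [S.depth ++ "n"]
6. n4.idx = 21  [terminal]
7. n3.wid = -5  [-5]
8. n5.idx = 17  [terminal]
9. n6.depth = 2  [terminal]
10. n2.cnt = "qqu"  ["q" ++ S.depth]
11. n2.off = 23  [C.wid * -1 + 18]
12. n2.env = 5  [len(S.depth) + 3]
13. n7.env = "qqup"  [S.cnt ++ "p"]
14. n8.acc = true  [true]
15. n9.wid = 16  [terminal]
16. n10.wid = -9  [terminal]
17. n11.idx = -4  [terminal]
18. n8.tag = 12  [(if B.acc then e.idx else c₁.wid) + 16]
19. n12.wid = -5  [terminal]
20. n7.wid = 1  [c.wid + 6]
21. n1.pre = "qv"  ["qv"]
22. n13.depth = "wnqv"  [S₀.depth ++ A.pre]
23. n14.depth = "wr"  ["wr"]
24. n15.idx = 26  [len(S.depth) + 24]
25. n15.lab = false  [false]
26. n16.env = true  [terminal]
27. n15.pre = "uk"  ["uk"]
28. n17.env = true  [terminal]
29. n14.cnt = "wrx"  [S.depth ++ "x"]
30. n14.off = 21  [len(A.pre) + 19]
31. n14.env = -4  [len(A.pre) - 6]
32. n13.cnt = "yy"  ["yy"]
33. n13.off = -7  [S₁.env - 3]
34. n13.env = 7  [S₁.off + S₁.env - 10]
35. n18.wid = 1  [terminal]
36. n0.cnt = "yyr"  [S₁.cnt ++ "r"]
37. n0.off = -7  [-7]
38. n0.env = -2  [S₁.env - 9]

-2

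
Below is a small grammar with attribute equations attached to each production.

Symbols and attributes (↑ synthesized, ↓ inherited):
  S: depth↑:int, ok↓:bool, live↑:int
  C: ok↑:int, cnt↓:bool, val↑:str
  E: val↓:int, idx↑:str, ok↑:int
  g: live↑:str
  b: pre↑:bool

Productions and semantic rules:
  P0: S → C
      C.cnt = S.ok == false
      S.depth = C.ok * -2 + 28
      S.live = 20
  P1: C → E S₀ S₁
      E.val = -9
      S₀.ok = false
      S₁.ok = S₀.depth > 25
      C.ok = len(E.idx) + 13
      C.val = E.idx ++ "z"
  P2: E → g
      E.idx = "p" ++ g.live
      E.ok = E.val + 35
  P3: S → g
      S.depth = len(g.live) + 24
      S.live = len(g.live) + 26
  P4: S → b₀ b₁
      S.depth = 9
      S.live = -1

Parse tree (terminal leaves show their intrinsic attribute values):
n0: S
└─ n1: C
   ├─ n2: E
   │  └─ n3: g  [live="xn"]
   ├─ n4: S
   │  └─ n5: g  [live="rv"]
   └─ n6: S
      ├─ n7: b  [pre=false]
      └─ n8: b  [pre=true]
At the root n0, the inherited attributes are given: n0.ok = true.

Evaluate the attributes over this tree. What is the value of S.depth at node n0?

1. n0.ok = true  [given at root]
2. n1.cnt = false  [S.ok == false]
3. n2.val = -9  [-9]
4. n3.live = "xn"  [terminal]
5. n2.idx = "pxn"  ["p" ++ g.live]
6. n2.ok = 26  [E.val + 35]
7. n4.ok = false  [false]
8. n5.live = "rv"  [terminal]
9. n4.depth = 26  [len(g.live) + 24]
10. n4.live = 28  [len(g.live) + 26]
11. n6.ok = true  [S₀.depth > 25]
12. n7.pre = false  [terminal]
13. n8.pre = true  [terminal]
14. n6.depth = 9  [9]
15. n6.live = -1  [-1]
16. n1.ok = 16  [len(E.idx) + 13]
17. n1.val = "pxnz"  [E.idx ++ "z"]
18. n0.depth = -4  [C.ok * -2 + 28]
19. n0.live = 20  [20]

-4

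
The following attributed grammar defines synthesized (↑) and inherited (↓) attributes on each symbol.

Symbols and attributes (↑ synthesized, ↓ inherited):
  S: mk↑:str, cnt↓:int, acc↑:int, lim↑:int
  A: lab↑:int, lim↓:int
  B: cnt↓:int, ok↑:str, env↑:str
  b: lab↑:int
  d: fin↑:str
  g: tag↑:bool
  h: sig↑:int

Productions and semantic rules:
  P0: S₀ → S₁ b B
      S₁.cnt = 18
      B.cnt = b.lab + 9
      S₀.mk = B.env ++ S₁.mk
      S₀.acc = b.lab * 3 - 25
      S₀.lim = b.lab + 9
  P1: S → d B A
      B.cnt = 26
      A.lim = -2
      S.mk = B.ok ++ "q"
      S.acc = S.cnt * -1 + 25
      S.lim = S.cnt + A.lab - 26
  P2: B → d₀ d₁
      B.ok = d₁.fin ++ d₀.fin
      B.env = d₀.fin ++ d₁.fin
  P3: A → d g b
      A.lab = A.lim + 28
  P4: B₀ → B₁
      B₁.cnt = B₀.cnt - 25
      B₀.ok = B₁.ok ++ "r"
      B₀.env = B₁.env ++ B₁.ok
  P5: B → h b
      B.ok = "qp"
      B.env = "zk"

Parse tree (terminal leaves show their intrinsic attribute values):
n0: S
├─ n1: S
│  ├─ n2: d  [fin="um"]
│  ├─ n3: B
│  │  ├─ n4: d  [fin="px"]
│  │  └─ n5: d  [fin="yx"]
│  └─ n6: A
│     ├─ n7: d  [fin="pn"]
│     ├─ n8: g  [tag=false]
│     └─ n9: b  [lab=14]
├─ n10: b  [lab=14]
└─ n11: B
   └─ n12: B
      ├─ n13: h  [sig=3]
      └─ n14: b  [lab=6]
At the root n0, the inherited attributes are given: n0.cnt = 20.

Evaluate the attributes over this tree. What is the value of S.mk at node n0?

1. n0.cnt = 20  [given at root]
2. n1.cnt = 18  [18]
3. n2.fin = "um"  [terminal]
4. n3.cnt = 26  [26]
5. n4.fin = "px"  [terminal]
6. n5.fin = "yx"  [terminal]
7. n3.ok = "yxpx"  [d₁.fin ++ d₀.fin]
8. n3.env = "pxyx"  [d₀.fin ++ d₁.fin]
9. n6.lim = -2  [-2]
10. n7.fin = "pn"  [terminal]
11. n8.tag = false  [terminal]
12. n9.lab = 14  [terminal]
13. n6.lab = 26  [A.lim + 28]
14. n1.mk = "yxpxq"  [B.ok ++ "q"]
15. n1.acc = 7  [S.cnt * -1 + 25]
16. n1.lim = 18  [S.cnt + A.lab - 26]
17. n10.lab = 14  [terminal]
18. n11.cnt = 23  [b.lab + 9]
19. n12.cnt = -2  [B₀.cnt - 25]
20. n13.sig = 3  [terminal]
21. n14.lab = 6  [terminal]
22. n12.ok = "qp"  ["qp"]
23. n12.env = "zk"  ["zk"]
24. n11.ok = "qpr"  [B₁.ok ++ "r"]
25. n11.env = "zkqp"  [B₁.env ++ B₁.ok]
26. n0.mk = "zkqpyxpxq"  [B.env ++ S₁.mk]
27. n0.acc = 17  [b.lab * 3 - 25]
28. n0.lim = 23  [b.lab + 9]

"zkqpyxpxq"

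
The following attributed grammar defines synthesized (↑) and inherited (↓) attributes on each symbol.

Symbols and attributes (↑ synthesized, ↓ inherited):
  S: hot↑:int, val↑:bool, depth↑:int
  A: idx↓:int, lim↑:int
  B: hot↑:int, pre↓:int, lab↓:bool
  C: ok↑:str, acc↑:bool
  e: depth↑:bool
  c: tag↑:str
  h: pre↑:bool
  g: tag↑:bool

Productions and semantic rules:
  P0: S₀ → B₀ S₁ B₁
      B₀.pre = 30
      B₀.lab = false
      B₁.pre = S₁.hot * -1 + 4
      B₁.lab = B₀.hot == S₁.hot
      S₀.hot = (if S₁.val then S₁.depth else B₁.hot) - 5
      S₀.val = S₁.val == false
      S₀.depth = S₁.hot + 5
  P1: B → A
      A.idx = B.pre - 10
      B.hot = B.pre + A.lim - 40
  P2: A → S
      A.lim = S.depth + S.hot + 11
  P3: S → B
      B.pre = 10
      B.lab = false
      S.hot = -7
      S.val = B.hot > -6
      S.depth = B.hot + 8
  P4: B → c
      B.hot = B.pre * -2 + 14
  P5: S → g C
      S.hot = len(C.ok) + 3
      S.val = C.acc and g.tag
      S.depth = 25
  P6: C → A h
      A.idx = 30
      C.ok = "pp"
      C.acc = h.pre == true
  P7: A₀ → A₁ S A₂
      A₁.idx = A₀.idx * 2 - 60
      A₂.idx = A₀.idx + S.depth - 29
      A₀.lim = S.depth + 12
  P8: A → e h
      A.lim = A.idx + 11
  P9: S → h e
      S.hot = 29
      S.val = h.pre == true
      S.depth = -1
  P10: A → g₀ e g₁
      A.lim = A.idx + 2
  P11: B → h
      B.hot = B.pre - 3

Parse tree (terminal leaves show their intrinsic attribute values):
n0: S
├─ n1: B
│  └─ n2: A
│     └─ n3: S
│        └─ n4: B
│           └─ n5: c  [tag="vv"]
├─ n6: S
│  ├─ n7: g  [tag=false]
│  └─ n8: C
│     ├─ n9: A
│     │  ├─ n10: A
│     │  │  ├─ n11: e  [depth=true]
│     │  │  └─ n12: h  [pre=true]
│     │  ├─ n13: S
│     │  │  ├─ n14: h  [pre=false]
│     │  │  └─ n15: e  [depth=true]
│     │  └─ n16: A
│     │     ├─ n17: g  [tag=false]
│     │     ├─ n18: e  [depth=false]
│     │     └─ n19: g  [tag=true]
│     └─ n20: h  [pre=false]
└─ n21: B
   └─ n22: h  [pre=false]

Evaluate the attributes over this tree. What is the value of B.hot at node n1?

1. n1.pre = 30  [30]
2. n1.lab = false  [false]
3. n2.idx = 20  [B.pre - 10]
4. n4.pre = 10  [10]
5. n4.lab = false  [false]
6. n5.tag = "vv"  [terminal]
7. n4.hot = -6  [B.pre * -2 + 14]
8. n3.hot = -7  [-7]
9. n3.val = false  [B.hot > -6]
10. n3.depth = 2  [B.hot + 8]
11. n2.lim = 6  [S.depth + S.hot + 11]
12. n1.hot = -4  [B.pre + A.lim - 40]
13. n7.tag = false  [terminal]
14. n9.idx = 30  [30]
15. n10.idx = 0  [A₀.idx * 2 - 60]
16. n11.depth = true  [terminal]
17. n12.pre = true  [terminal]
18. n10.lim = 11  [A.idx + 11]
19. n14.pre = false  [terminal]
20. n15.depth = true  [terminal]
21. n13.hot = 29  [29]
22. n13.val = false  [h.pre == true]
23. n13.depth = -1  [-1]
24. n16.idx = 0  [A₀.idx + S.depth - 29]
25. n17.tag = false  [terminal]
26. n18.depth = false  [terminal]
27. n19.tag = true  [terminal]
28. n16.lim = 2  [A.idx + 2]
29. n9.lim = 11  [S.depth + 12]
30. n20.pre = false  [terminal]
31. n8.ok = "pp"  ["pp"]
32. n8.acc = false  [h.pre == true]
33. n6.hot = 5  [len(C.ok) + 3]
34. n6.val = false  [C.acc and g.tag]
35. n6.depth = 25  [25]
36. n21.pre = -1  [S₁.hot * -1 + 4]
37. n21.lab = false  [B₀.hot == S₁.hot]
38. n22.pre = false  [terminal]
39. n21.hot = -4  [B.pre - 3]
40. n0.hot = -9  [(if S₁.val then S₁.depth else B₁.hot) - 5]
41. n0.val = true  [S₁.val == false]
42. n0.depth = 10  [S₁.hot + 5]

-4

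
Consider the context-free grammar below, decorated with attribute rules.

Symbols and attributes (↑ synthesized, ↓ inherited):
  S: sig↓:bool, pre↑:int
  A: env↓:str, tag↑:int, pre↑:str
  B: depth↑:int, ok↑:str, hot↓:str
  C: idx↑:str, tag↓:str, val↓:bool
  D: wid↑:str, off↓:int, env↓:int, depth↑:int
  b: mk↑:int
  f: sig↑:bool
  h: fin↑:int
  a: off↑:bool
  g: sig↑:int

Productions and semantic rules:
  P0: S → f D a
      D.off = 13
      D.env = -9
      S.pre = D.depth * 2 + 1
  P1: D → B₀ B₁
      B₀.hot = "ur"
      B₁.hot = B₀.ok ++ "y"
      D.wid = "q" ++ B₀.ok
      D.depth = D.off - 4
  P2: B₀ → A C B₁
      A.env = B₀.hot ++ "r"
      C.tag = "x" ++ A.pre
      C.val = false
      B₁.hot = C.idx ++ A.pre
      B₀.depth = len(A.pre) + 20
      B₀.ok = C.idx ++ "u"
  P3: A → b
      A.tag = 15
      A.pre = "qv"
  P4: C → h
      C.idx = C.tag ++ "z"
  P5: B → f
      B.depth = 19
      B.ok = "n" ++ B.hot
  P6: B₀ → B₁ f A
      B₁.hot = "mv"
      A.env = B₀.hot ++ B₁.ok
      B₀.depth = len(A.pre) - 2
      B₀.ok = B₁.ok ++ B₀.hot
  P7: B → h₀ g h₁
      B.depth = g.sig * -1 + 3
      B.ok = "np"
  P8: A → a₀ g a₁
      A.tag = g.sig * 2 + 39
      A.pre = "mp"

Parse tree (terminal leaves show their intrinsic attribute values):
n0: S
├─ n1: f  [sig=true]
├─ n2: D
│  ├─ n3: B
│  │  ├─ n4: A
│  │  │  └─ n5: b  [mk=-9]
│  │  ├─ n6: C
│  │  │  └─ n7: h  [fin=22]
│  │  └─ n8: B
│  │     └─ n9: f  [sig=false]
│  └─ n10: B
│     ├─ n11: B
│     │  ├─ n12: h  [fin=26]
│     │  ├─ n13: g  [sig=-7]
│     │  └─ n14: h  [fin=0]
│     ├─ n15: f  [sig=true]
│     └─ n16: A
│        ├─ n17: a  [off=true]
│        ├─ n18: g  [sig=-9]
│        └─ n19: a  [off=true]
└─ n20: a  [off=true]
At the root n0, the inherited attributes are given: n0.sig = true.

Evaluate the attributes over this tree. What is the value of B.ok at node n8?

"nxqvzqv"

1. n0.sig = true  [given at root]
2. n1.sig = true  [terminal]
3. n2.off = 13  [13]
4. n2.env = -9  [-9]
5. n3.hot = "ur"  ["ur"]
6. n4.env = "urr"  [B₀.hot ++ "r"]
7. n5.mk = -9  [terminal]
8. n4.tag = 15  [15]
9. n4.pre = "qv"  ["qv"]
10. n6.tag = "xqv"  ["x" ++ A.pre]
11. n6.val = false  [false]
12. n7.fin = 22  [terminal]
13. n6.idx = "xqvz"  [C.tag ++ "z"]
14. n8.hot = "xqvzqv"  [C.idx ++ A.pre]
15. n9.sig = false  [terminal]
16. n8.depth = 19  [19]
17. n8.ok = "nxqvzqv"  ["n" ++ B.hot]
18. n3.depth = 22  [len(A.pre) + 20]
19. n3.ok = "xqvzu"  [C.idx ++ "u"]
20. n10.hot = "xqvzuy"  [B₀.ok ++ "y"]
21. n11.hot = "mv"  ["mv"]
22. n12.fin = 26  [terminal]
23. n13.sig = -7  [terminal]
24. n14.fin = 0  [terminal]
25. n11.depth = 10  [g.sig * -1 + 3]
26. n11.ok = "np"  ["np"]
27. n15.sig = true  [terminal]
28. n16.env = "xqvzuynp"  [B₀.hot ++ B₁.ok]
29. n17.off = true  [terminal]
30. n18.sig = -9  [terminal]
31. n19.off = true  [terminal]
32. n16.tag = 21  [g.sig * 2 + 39]
33. n16.pre = "mp"  ["mp"]
34. n10.depth = 0  [len(A.pre) - 2]
35. n10.ok = "npxqvzuy"  [B₁.ok ++ B₀.hot]
36. n2.wid = "qxqvzu"  ["q" ++ B₀.ok]
37. n2.depth = 9  [D.off - 4]
38. n20.off = true  [terminal]
39. n0.pre = 19  [D.depth * 2 + 1]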